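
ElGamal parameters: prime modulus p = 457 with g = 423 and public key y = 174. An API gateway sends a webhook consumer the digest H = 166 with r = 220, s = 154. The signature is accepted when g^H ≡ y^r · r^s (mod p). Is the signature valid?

valid

Left side g^H mod p:
423^2 = 178929 ≡ 242
423^4 ≡ 242^2 = 58564 ≡ 68
423^8 ≡ 68^2 = 4624 ≡ 54
423^16 ≡ 54^2 = 2916 ≡ 174
423^32 ≡ 174^2 = 30276 ≡ 114
423^64 ≡ 114^2 = 12996 ≡ 200
423^128 ≡ 200^2 = 40000 ≡ 241
166 = 128 + 32 + 4 + 2, so 423^166 ≡ 241·114·68·242 ≡ 216 (mod 457)
Right side y^r · r^s mod p:
174^2 = 30276 ≡ 114
174^4 ≡ 114^2 = 12996 ≡ 200
174^8 ≡ 200^2 = 40000 ≡ 241
174^16 ≡ 241^2 = 58081 ≡ 42
174^32 ≡ 42^2 = 1764 ≡ 393
174^64 ≡ 393^2 = 154449 ≡ 440
174^128 ≡ 440^2 = 193600 ≡ 289
220 = 128 + 64 + 16 + 8 + 4, so 174^220 ≡ 289·440·42·241·200 ≡ 256 (mod 457)
220^2 = 48400 ≡ 415
220^4 ≡ 415^2 = 172225 ≡ 393
220^8 ≡ 393^2 = 154449 ≡ 440
220^16 ≡ 440^2 = 193600 ≡ 289
220^32 ≡ 289^2 = 83521 ≡ 347
220^64 ≡ 347^2 = 120409 ≡ 218
220^128 ≡ 218^2 = 47524 ≡ 453
154 = 128 + 16 + 8 + 2, so 220^154 ≡ 453·289·440·415 ≡ 415 (mod 457)
256·415 = 106240 ≡ 216 (mod 457)
216 ≡ 216 (mod 457), so the signature is genuine.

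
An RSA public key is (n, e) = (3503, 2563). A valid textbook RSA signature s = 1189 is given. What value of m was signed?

Squares mod 3503: s^1≡1189, s^2≡2012, s^4≡2179, s^8≡1476, s^16≡3213, s^32≡28, s^64≡784, s^128≡1631, s^256≡1384, s^512≡2818, s^1024≡3326, s^2048≡3305
2563 = 2048 + 512 + 2 + 1, so s^2563 ≡ 3305·2818·2012·1189 ≡ 610 (mod 3503)

610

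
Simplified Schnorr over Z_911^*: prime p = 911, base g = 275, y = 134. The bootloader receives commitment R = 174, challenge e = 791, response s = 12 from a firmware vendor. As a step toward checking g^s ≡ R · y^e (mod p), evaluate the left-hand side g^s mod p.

637

Squares mod 911: 275^1≡275, 275^2≡12, 275^4≡144, 275^8≡694
12 = 8 + 4, so 275^12 ≡ 694·144 ≡ 637 (mod 911)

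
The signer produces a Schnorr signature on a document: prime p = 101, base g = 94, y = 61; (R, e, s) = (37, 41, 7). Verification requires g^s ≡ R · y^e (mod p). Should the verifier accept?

g^s mod p:
94^2 = 8836 ≡ 49
94^4 ≡ 49^2 = 2401 ≡ 78
7 = 4 + 2 + 1, so 94^7 ≡ 78·49·94 ≡ 11 (mod 101)
R · y^e mod p:
61^2 = 3721 ≡ 85
61^4 ≡ 85^2 = 7225 ≡ 54
61^8 ≡ 54^2 = 2916 ≡ 88
61^16 ≡ 88^2 = 7744 ≡ 68
61^32 ≡ 68^2 = 4624 ≡ 79
41 = 32 + 8 + 1, so 61^41 ≡ 79·88·61 ≡ 74 (mod 101)
37·74 = 2738 ≡ 11 (mod 101)
11 ≡ 11 (mod 101); signature holds.

accept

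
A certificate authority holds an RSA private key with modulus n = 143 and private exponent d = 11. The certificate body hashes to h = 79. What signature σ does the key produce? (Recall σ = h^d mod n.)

h^2 ≡ 79^2 = 6241 ≡ 92
h^4 ≡ 92^2 = 8464 ≡ 27
h^8 ≡ 27^2 = 729 ≡ 14
11 = 8 + 2 + 1, so h^11 ≡ 14·92·79 ≡ 79 (mod 143)

79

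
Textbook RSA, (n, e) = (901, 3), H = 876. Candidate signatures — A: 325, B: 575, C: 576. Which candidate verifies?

C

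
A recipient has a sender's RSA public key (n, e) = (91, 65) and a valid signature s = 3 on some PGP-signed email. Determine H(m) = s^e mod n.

61

Squares mod 91: s^1≡3, s^2≡9, s^4≡81, s^8≡9, s^16≡81, s^32≡9, s^64≡81
65 = 64 + 1, so s^65 ≡ 81·3 ≡ 61 (mod 91)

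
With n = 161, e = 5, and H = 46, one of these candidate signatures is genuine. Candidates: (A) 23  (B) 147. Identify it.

Candidate A: Squares mod 161: 23^1≡23, 23^2≡46, 23^4≡23; 5 = 4 + 1, so 23^5 ≡ 23·23 ≡ 46 (mod 161)
  → matches H = 46
Candidate B: Squares mod 161: 147^1≡147, 147^2≡35, 147^4≡98; 5 = 4 + 1, so 147^5 ≡ 98·147 ≡ 77 (mod 161)

A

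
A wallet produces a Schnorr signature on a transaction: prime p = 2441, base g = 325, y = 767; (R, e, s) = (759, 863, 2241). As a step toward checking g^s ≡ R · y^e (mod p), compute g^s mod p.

2019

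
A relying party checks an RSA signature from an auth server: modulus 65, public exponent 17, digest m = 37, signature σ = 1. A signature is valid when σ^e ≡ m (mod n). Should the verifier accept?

σ^2 ≡ 1^2 = 1
σ^4 ≡ 1^2 = 1
σ^8 ≡ 1^2 = 1
σ^16 ≡ 1^2 = 1
17 = 16 + 1, so σ^17 ≡ 1·1 ≡ 1 (mod 65)
σ^17 mod 65 = 1, but m = 37.

reject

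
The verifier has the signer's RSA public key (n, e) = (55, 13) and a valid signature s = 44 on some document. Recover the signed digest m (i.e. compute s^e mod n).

s^2 ≡ 44^2 = 1936 ≡ 11
s^4 ≡ 11^2 = 121 ≡ 11
s^8 ≡ 11^2 = 121 ≡ 11
13 = 8 + 4 + 1, so s^13 ≡ 11·11·44 ≡ 44 (mod 55)

44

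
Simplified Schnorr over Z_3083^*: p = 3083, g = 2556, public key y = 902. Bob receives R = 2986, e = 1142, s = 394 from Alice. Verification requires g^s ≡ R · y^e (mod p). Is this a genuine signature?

genuine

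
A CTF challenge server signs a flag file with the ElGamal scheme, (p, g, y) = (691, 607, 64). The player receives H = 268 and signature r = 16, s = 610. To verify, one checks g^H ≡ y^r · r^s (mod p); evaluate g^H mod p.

607^2 = 368449 ≡ 146
607^4 ≡ 146^2 = 21316 ≡ 586
607^8 ≡ 586^2 = 343396 ≡ 660
607^16 ≡ 660^2 = 435600 ≡ 270
607^32 ≡ 270^2 = 72900 ≡ 345
607^64 ≡ 345^2 = 119025 ≡ 173
607^128 ≡ 173^2 = 29929 ≡ 216
607^256 ≡ 216^2 = 46656 ≡ 359
268 = 256 + 8 + 4, so 607^268 ≡ 359·660·586 ≡ 64 (mod 691)

64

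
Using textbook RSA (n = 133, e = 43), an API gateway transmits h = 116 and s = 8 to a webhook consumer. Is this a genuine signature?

forged

s^43 mod 133 = 8
s^43 mod 133 = 8, but h = 116.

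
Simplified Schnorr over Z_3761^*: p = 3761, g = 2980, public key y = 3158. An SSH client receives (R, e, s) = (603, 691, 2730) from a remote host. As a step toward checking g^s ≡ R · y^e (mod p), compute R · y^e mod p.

3158^2 = 9972964 ≡ 2553
3158^4 ≡ 2553^2 = 6517809 ≡ 3757
3158^8 ≡ 3757^2 = 14115049 ≡ 16
3158^16 ≡ 16^2 = 256
3158^32 ≡ 256^2 = 65536 ≡ 1599
3158^64 ≡ 1599^2 = 2556801 ≡ 3082
3158^128 ≡ 3082^2 = 9498724 ≡ 2199
3158^256 ≡ 2199^2 = 4835601 ≡ 2716
3158^512 ≡ 2716^2 = 7376656 ≡ 1335
691 = 512 + 128 + 32 + 16 + 2 + 1, so 3158^691 ≡ 1335·2199·1599·256·2553·3158 ≡ 1381 (mod 3761)
R · y^e ≡ 603·1381 = 832743 ≡ 1562 (mod 3761)

1562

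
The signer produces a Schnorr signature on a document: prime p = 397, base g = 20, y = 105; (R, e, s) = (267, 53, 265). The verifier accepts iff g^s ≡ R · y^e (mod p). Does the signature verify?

verifies

g^s mod p:
20^2 = 400 ≡ 3
20^4 ≡ 3^2 = 9
20^8 ≡ 9^2 = 81
20^16 ≡ 81^2 = 6561 ≡ 209
20^32 ≡ 209^2 = 43681 ≡ 11
20^64 ≡ 11^2 = 121
20^128 ≡ 121^2 = 14641 ≡ 349
20^256 ≡ 349^2 = 121801 ≡ 319
265 = 256 + 8 + 1, so 20^265 ≡ 319·81·20 ≡ 283 (mod 397)
R · y^e mod p:
105^2 = 11025 ≡ 306
105^4 ≡ 306^2 = 93636 ≡ 341
105^8 ≡ 341^2 = 116281 ≡ 357
105^16 ≡ 357^2 = 127449 ≡ 12
105^32 ≡ 12^2 = 144
53 = 32 + 16 + 4 + 1, so 105^53 ≡ 144·12·341·105 ≡ 178 (mod 397)
267·178 = 47526 ≡ 283 (mod 397)
283 ≡ 283 (mod 397); signature holds.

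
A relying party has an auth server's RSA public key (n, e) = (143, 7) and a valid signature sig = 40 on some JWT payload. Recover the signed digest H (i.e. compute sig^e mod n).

sig^7 mod 143 = 105

105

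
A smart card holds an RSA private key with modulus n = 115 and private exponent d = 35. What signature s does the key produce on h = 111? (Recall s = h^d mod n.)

Squares mod 115: h^1≡111, h^2≡16, h^4≡26, h^8≡101, h^16≡81, h^32≡6
35 = 32 + 2 + 1, so h^35 ≡ 6·16·111 ≡ 76 (mod 115)

76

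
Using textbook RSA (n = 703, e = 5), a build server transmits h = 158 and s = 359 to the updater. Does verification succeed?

passes

s^2 ≡ 359^2 = 128881 ≡ 232
s^4 ≡ 232^2 = 53824 ≡ 396
5 = 4 + 1, so s^5 ≡ 396·359 ≡ 158 (mod 703)
s^5 mod 703 = 158 matches h.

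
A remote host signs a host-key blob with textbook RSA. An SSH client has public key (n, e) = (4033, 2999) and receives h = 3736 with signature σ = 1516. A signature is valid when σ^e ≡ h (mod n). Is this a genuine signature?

σ^2999 mod 4033 = 3736
3736 = h, so the signature checks out.

genuine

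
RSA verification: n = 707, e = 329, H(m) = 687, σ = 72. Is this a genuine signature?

forged

σ^2 ≡ 72^2 = 5184 ≡ 235
σ^4 ≡ 235^2 = 55225 ≡ 79
σ^8 ≡ 79^2 = 6241 ≡ 585
σ^16 ≡ 585^2 = 342225 ≡ 37
σ^32 ≡ 37^2 = 1369 ≡ 662
σ^64 ≡ 662^2 = 438244 ≡ 611
σ^128 ≡ 611^2 = 373321 ≡ 25
σ^256 ≡ 25^2 = 625
329 = 256 + 64 + 8 + 1, so σ^329 ≡ 625·611·585·72 ≡ 487 (mod 707)
The recovered value 487 does not match the digest 687.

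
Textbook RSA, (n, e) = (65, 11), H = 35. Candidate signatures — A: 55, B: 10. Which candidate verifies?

Candidate A: Squares mod 65: 55^1≡55, 55^2≡35, 55^4≡55, 55^8≡35; 11 = 8 + 2 + 1, so 55^11 ≡ 35·35·55 ≡ 35 (mod 65)
  → matches H = 35
Candidate B: Squares mod 65: 10^1≡10, 10^2≡35, 10^4≡55, 10^8≡35; 11 = 8 + 2 + 1, so 10^11 ≡ 35·35·10 ≡ 30 (mod 65)

A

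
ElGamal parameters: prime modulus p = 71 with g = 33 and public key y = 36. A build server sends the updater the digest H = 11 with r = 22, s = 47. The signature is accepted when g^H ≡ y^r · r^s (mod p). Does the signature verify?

Left side g^H mod p:
Squares mod 71: 33^1≡33, 33^2≡24, 33^4≡8, 33^8≡64
11 = 8 + 2 + 1, so 33^11 ≡ 64·24·33 ≡ 65 (mod 71)
Right side y^r · r^s mod p:
Squares mod 71: 36^1≡36, 36^2≡18, 36^4≡40, 36^8≡38, 36^16≡24
22 = 16 + 4 + 2, so 36^22 ≡ 24·40·18 ≡ 27 (mod 71)
Squares mod 71: 22^1≡22, 22^2≡58, 22^4≡27, 22^8≡19, 22^16≡6, 22^32≡36
47 = 32 + 8 + 4 + 2 + 1, so 22^47 ≡ 36·19·27·58·22 ≡ 55 (mod 71)
27·55 = 1485 ≡ 65 (mod 71)
65 ≡ 65 (mod 71), so the signature is genuine.

verifies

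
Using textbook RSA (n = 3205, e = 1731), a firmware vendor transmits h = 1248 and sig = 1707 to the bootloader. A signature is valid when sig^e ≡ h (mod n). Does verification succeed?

passes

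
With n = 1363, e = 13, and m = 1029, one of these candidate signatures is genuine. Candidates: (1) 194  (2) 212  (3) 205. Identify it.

Candidate 1: Squares mod 1363: 194^1≡194, 194^2≡835, 194^4≡732, 194^8≡165; 13 = 8 + 4 + 1, so 194^13 ≡ 165·732·194 ≡ 1350 (mod 1363)
Candidate 2: Squares mod 1363: 212^1≡212, 212^2≡1328, 212^4≡1225, 212^8≡1325; 13 = 8 + 4 + 1, so 212^13 ≡ 1325·1225·212 ≡ 883 (mod 1363)
Candidate 3: Squares mod 1363: 205^1≡205, 205^2≡1135, 205^4≡190, 205^8≡662; 13 = 8 + 4 + 1, so 205^13 ≡ 662·190·205 ≡ 1029 (mod 1363)
  → matches m = 1029

3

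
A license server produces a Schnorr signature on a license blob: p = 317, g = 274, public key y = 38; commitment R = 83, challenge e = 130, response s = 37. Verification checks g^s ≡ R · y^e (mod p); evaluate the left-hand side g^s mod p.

274^2 = 75076 ≡ 264
274^4 ≡ 264^2 = 69696 ≡ 273
274^8 ≡ 273^2 = 74529 ≡ 34
274^16 ≡ 34^2 = 1156 ≡ 205
274^32 ≡ 205^2 = 42025 ≡ 181
37 = 32 + 4 + 1, so 274^37 ≡ 181·273·274 ≡ 92 (mod 317)

92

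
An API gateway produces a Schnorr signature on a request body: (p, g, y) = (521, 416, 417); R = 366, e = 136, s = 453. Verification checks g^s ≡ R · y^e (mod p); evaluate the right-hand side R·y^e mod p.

31

417^2 = 173889 ≡ 396
417^4 ≡ 396^2 = 156816 ≡ 516
417^8 ≡ 516^2 = 266256 ≡ 25
417^16 ≡ 25^2 = 625 ≡ 104
417^32 ≡ 104^2 = 10816 ≡ 396
417^64 ≡ 396^2 = 156816 ≡ 516
417^128 ≡ 516^2 = 266256 ≡ 25
136 = 128 + 8, so 417^136 ≡ 25·25 ≡ 104 (mod 521)
R · y^e ≡ 366·104 = 38064 ≡ 31 (mod 521)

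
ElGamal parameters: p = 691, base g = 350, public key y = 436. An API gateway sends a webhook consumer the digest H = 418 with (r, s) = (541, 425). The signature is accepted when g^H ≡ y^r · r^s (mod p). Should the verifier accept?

Left side g^H mod p:
350^2 = 122500 ≡ 193
350^4 ≡ 193^2 = 37249 ≡ 626
350^8 ≡ 626^2 = 391876 ≡ 79
350^16 ≡ 79^2 = 6241 ≡ 22
350^32 ≡ 22^2 = 484
350^64 ≡ 484^2 = 234256 ≡ 7
350^128 ≡ 7^2 = 49
350^256 ≡ 49^2 = 2401 ≡ 328
418 = 256 + 128 + 32 + 2, so 350^418 ≡ 328·49·484·193 ≡ 621 (mod 691)
Right side y^r · r^s mod p:
436^2 = 190096 ≡ 71
436^4 ≡ 71^2 = 5041 ≡ 204
436^8 ≡ 204^2 = 41616 ≡ 156
436^16 ≡ 156^2 = 24336 ≡ 151
436^32 ≡ 151^2 = 22801 ≡ 689
436^64 ≡ 689^2 = 474721 ≡ 4
436^128 ≡ 4^2 = 16
436^256 ≡ 16^2 = 256
436^512 ≡ 256^2 = 65536 ≡ 582
541 = 512 + 16 + 8 + 4 + 1, so 436^541 ≡ 582·151·156·204·436 ≡ 73 (mod 691)
541^2 = 292681 ≡ 388
541^4 ≡ 388^2 = 150544 ≡ 597
541^8 ≡ 597^2 = 356409 ≡ 544
541^16 ≡ 544^2 = 295936 ≡ 188
541^32 ≡ 188^2 = 35344 ≡ 103
541^64 ≡ 103^2 = 10609 ≡ 244
541^128 ≡ 244^2 = 59536 ≡ 110
541^256 ≡ 110^2 = 12100 ≡ 353
425 = 256 + 128 + 32 + 8 + 1, so 541^425 ≡ 353·110·103·544·541 ≡ 425 (mod 691)
73·425 = 31025 ≡ 621 (mod 691)
621 ≡ 621 (mod 691), so the signature is genuine.

accept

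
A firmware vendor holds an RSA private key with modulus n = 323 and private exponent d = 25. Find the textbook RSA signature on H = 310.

Squares mod 323: H^1≡310, H^2≡169, H^4≡137, H^8≡35, H^16≡256
25 = 16 + 8 + 1, so H^25 ≡ 256·35·310 ≡ 123 (mod 323)

123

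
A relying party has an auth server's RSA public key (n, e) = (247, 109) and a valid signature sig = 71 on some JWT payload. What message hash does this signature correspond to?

sig^2 ≡ 71^2 = 5041 ≡ 101
sig^4 ≡ 101^2 = 10201 ≡ 74
sig^8 ≡ 74^2 = 5476 ≡ 42
sig^16 ≡ 42^2 = 1764 ≡ 35
sig^32 ≡ 35^2 = 1225 ≡ 237
sig^64 ≡ 237^2 = 56169 ≡ 100
109 = 64 + 32 + 8 + 4 + 1, so sig^109 ≡ 100·237·42·74·71 ≡ 71 (mod 247)

71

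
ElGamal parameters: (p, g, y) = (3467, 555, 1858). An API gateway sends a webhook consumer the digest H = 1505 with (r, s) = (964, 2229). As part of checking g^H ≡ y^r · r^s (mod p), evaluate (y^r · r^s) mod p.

1858^2 = 3452164 ≡ 2499
1858^4 ≡ 2499^2 = 6245001 ≡ 934
1858^8 ≡ 934^2 = 872356 ≡ 2139
1858^16 ≡ 2139^2 = 4575321 ≡ 2348
1858^32 ≡ 2348^2 = 5513104 ≡ 574
1858^64 ≡ 574^2 = 329476 ≡ 111
1858^128 ≡ 111^2 = 12321 ≡ 1920
1858^256 ≡ 1920^2 = 3686400 ≡ 979
1858^512 ≡ 979^2 = 958441 ≡ 1549
964 = 512 + 256 + 128 + 64 + 4, so 1858^964 ≡ 1549·979·1920·111·934 ≡ 1432 (mod 3467)
964^2 = 929296 ≡ 140
964^4 ≡ 140^2 = 19600 ≡ 2265
964^8 ≡ 2265^2 = 5130225 ≡ 2532
964^16 ≡ 2532^2 = 6411024 ≡ 541
964^32 ≡ 541^2 = 292681 ≡ 1453
964^64 ≡ 1453^2 = 2111209 ≡ 3273
964^128 ≡ 3273^2 = 10712529 ≡ 2966
964^256 ≡ 2966^2 = 8797156 ≡ 1377
964^512 ≡ 1377^2 = 1896129 ≡ 3147
964^1024 ≡ 3147^2 = 9903609 ≡ 1857
964^2048 ≡ 1857^2 = 3448449 ≡ 2251
2229 = 2048 + 128 + 32 + 16 + 4 + 1, so 964^2229 ≡ 2251·2966·1453·541·2265·964 ≡ 7 (mod 3467)
y^r · r^s ≡ 1432·7 = 10024 ≡ 3090 (mod 3467)

3090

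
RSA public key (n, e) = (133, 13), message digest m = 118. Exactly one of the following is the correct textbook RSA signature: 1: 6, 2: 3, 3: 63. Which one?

1

Candidate 1: Squares mod 133: 6^1≡6, 6^2≡36, 6^4≡99, 6^8≡92; 13 = 8 + 4 + 1, so 6^13 ≡ 92·99·6 ≡ 118 (mod 133)
  → matches m = 118
Candidate 2: Squares mod 133: 3^1≡3, 3^2≡9, 3^4≡81, 3^8≡44; 13 = 8 + 4 + 1, so 3^13 ≡ 44·81·3 ≡ 52 (mod 133)
Candidate 3: Squares mod 133: 63^1≡63, 63^2≡112, 63^4≡42, 63^8≡35; 13 = 8 + 4 + 1, so 63^13 ≡ 35·42·63 ≡ 42 (mod 133)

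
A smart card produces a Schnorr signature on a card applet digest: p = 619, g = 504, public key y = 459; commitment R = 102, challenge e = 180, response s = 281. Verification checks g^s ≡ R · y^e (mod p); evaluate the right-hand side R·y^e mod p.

Squares mod 619: 459^1≡459, 459^2≡221, 459^4≡559, 459^8≡505, 459^16≡616, 459^32≡9, 459^64≡81, 459^128≡371
180 = 128 + 32 + 16 + 4, so 459^180 ≡ 371·9·616·559 ≡ 590 (mod 619)
R · y^e ≡ 102·590 = 60180 ≡ 137 (mod 619)

137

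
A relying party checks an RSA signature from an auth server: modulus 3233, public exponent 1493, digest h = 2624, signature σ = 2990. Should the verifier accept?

accept

σ^2 ≡ 2990^2 = 8940100 ≡ 855
σ^4 ≡ 855^2 = 731025 ≡ 367
σ^8 ≡ 367^2 = 134689 ≡ 2136
σ^16 ≡ 2136^2 = 4562496 ≡ 733
σ^32 ≡ 733^2 = 537289 ≡ 611
σ^64 ≡ 611^2 = 373321 ≡ 1526
σ^128 ≡ 1526^2 = 2328676 ≡ 916
σ^256 ≡ 916^2 = 839056 ≡ 1709
σ^512 ≡ 1709^2 = 2920681 ≡ 1282
σ^1024 ≡ 1282^2 = 1643524 ≡ 1160
1493 = 1024 + 256 + 128 + 64 + 16 + 4 + 1, so σ^1493 ≡ 1160·1709·916·1526·733·367·2990 ≡ 2624 (mod 3233)
Since 2624 equals the digest 2624, verification succeeds.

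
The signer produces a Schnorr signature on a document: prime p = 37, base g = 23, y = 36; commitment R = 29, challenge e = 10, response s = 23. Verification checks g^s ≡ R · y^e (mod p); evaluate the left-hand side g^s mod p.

29

23^2 = 529 ≡ 11
23^4 ≡ 11^2 = 121 ≡ 10
23^8 ≡ 10^2 = 100 ≡ 26
23^16 ≡ 26^2 = 676 ≡ 10
23 = 16 + 4 + 2 + 1, so 23^23 ≡ 10·10·11·23 ≡ 29 (mod 37)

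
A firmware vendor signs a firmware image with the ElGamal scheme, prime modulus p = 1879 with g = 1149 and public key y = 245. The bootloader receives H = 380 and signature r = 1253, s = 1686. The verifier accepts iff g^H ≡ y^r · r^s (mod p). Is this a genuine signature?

forged

Left side g^H mod p:
1149^2 = 1320201 ≡ 1143
1149^4 ≡ 1143^2 = 1306449 ≡ 544
1149^8 ≡ 544^2 = 295936 ≡ 933
1149^16 ≡ 933^2 = 870489 ≡ 512
1149^32 ≡ 512^2 = 262144 ≡ 963
1149^64 ≡ 963^2 = 927369 ≡ 1022
1149^128 ≡ 1022^2 = 1044484 ≡ 1639
1149^256 ≡ 1639^2 = 2686321 ≡ 1230
380 = 256 + 64 + 32 + 16 + 8 + 4, so 1149^380 ≡ 1230·1022·963·512·933·544 ≡ 10 (mod 1879)
Right side y^r · r^s mod p:
245^2 = 60025 ≡ 1776
245^4 ≡ 1776^2 = 3154176 ≡ 1214
245^8 ≡ 1214^2 = 1473796 ≡ 660
245^16 ≡ 660^2 = 435600 ≡ 1551
245^32 ≡ 1551^2 = 2405601 ≡ 481
245^64 ≡ 481^2 = 231361 ≡ 244
245^128 ≡ 244^2 = 59536 ≡ 1287
245^256 ≡ 1287^2 = 1656369 ≡ 970
245^512 ≡ 970^2 = 940900 ≡ 1400
245^1024 ≡ 1400^2 = 1960000 ≡ 203
1253 = 1024 + 128 + 64 + 32 + 4 + 1, so 245^1253 ≡ 203·1287·244·481·1214·245 ≡ 245 (mod 1879)
1253^2 = 1570009 ≡ 1044
1253^4 ≡ 1044^2 = 1089936 ≡ 116
1253^8 ≡ 116^2 = 13456 ≡ 303
1253^16 ≡ 303^2 = 91809 ≡ 1617
1253^32 ≡ 1617^2 = 2614689 ≡ 1000
1253^64 ≡ 1000^2 = 1000000 ≡ 372
1253^128 ≡ 372^2 = 138384 ≡ 1217
1253^256 ≡ 1217^2 = 1481089 ≡ 437
1253^512 ≡ 437^2 = 190969 ≡ 1190
1253^1024 ≡ 1190^2 = 1416100 ≡ 1213
1686 = 1024 + 512 + 128 + 16 + 4 + 2, so 1253^1686 ≡ 1213·1190·1217·1617·116·1044 ≡ 964 (mod 1879)
245·964 = 236180 ≡ 1305 (mod 1879)
10 ≠ 1305, so verification fails.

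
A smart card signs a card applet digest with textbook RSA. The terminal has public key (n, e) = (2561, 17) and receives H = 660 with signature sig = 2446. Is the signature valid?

invalid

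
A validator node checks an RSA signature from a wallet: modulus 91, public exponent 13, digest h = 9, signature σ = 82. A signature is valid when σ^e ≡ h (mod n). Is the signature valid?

invalid

Squares mod 91: σ^1≡82, σ^2≡81, σ^4≡9, σ^8≡81
13 = 8 + 4 + 1, so σ^13 ≡ 81·9·82 ≡ 82 (mod 91)
The recovered value 82 does not match the digest 9.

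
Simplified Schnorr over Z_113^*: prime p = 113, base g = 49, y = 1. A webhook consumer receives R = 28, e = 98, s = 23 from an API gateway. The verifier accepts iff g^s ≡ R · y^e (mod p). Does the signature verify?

g^s mod p:
Squares mod 113: 49^1≡49, 49^2≡28, 49^4≡106, 49^8≡49, 49^16≡28
23 = 16 + 4 + 2 + 1, so 49^23 ≡ 28·106·28·49 ≡ 28 (mod 113)
R · y^e mod p:
Squares mod 113: 1^1≡1, 1^2≡1, 1^4≡1, 1^8≡1, 1^16≡1, 1^32≡1, 1^64≡1
98 = 64 + 32 + 2, so 1^98 ≡ 1·1·1 ≡ 1 (mod 113)
28·1 = 28 ≡ 28 (mod 113)
28 ≡ 28 (mod 113); signature holds.

verifies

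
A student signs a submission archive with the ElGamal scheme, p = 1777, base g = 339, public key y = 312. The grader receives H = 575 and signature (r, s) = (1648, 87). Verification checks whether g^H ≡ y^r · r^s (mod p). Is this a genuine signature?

Left side g^H mod p:
Squares mod 1777: 339^1≡339, 339^2≡1193, 339^4≡1649, 339^8≡391, 339^16≡59, 339^32≡1704, 339^64≡1775, 339^128≡4, 339^256≡16, 339^512≡256
575 = 512 + 32 + 16 + 8 + 4 + 2 + 1, so 339^575 ≡ 256·1704·59·391·1649·1193·339 ≡ 638 (mod 1777)
Right side y^r · r^s mod p:
Squares mod 1777: 312^1≡312, 312^2≡1386, 312^4≡59, 312^8≡1704, 312^16≡1775, 312^32≡4, 312^64≡16, 312^128≡256, 312^256≡1564, 312^512≡944, 312^1024≡859
1648 = 1024 + 512 + 64 + 32 + 16, so 312^1648 ≡ 859·944·16·4·1775 ≡ 1659 (mod 1777)
Squares mod 1777: 1648^1≡1648, 1648^2≡648, 1648^4≡532, 1648^8≡481, 1648^16≡351, 1648^32≡588, 1648^64≡1006
87 = 64 + 16 + 4 + 2 + 1, so 1648^87 ≡ 1006·351·532·648·1648 ≡ 1666 (mod 1777)
1659·1666 = 2763894 ≡ 659 (mod 1777)
638 ≠ 659, so verification fails.

forged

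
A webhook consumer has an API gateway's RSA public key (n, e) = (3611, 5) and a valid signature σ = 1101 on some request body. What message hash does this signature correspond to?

2701

σ^2 ≡ 1101^2 = 1212201 ≡ 2516
σ^4 ≡ 2516^2 = 6330256 ≡ 173
5 = 4 + 1, so σ^5 ≡ 173·1101 ≡ 2701 (mod 3611)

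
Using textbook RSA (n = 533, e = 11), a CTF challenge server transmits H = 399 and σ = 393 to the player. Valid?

σ^2 ≡ 393^2 = 154449 ≡ 412
σ^4 ≡ 412^2 = 169744 ≡ 250
σ^8 ≡ 250^2 = 62500 ≡ 139
11 = 8 + 2 + 1, so σ^11 ≡ 139·412·393 ≡ 399 (mod 533)
σ^11 mod 533 = 399 matches H.

yes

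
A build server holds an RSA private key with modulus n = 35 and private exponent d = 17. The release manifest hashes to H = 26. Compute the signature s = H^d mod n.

31

H^2 ≡ 26^2 = 676 ≡ 11
H^4 ≡ 11^2 = 121 ≡ 16
H^8 ≡ 16^2 = 256 ≡ 11
H^16 ≡ 11^2 = 121 ≡ 16
17 = 16 + 1, so H^17 ≡ 16·26 ≡ 31 (mod 35)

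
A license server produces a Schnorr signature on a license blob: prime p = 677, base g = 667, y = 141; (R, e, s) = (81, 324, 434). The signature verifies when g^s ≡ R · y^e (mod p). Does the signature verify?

does not verify

g^s mod p:
Squares mod 677: 667^1≡667, 667^2≡100, 667^4≡522, 667^8≡330, 667^16≡580, 667^32≡608, 667^64≡22, 667^128≡484, 667^256≡14
434 = 256 + 128 + 32 + 16 + 2, so 667^434 ≡ 14·484·608·580·100 ≡ 513 (mod 677)
R · y^e mod p:
Squares mod 677: 141^1≡141, 141^2≡248, 141^4≡574, 141^8≡454, 141^16≡308, 141^32≡84, 141^64≡286, 141^128≡556, 141^256≡424
324 = 256 + 64 + 4, so 141^324 ≡ 424·286·574 ≡ 458 (mod 677)
81·458 = 37098 ≡ 540 (mod 677)
513 ≠ 540; the check fails.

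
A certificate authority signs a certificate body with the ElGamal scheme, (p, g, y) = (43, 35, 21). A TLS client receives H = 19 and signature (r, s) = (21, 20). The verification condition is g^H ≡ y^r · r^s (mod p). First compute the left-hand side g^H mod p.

41

Squares mod 43: 35^1≡35, 35^2≡21, 35^4≡11, 35^8≡35, 35^16≡21
19 = 16 + 2 + 1, so 35^19 ≡ 21·21·35 ≡ 41 (mod 43)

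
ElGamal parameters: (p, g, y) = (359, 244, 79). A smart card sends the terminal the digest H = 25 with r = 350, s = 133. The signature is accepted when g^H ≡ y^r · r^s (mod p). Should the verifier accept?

reject

Left side g^H mod p:
244^2 = 59536 ≡ 301
244^4 ≡ 301^2 = 90601 ≡ 133
244^8 ≡ 133^2 = 17689 ≡ 98
244^16 ≡ 98^2 = 9604 ≡ 270
25 = 16 + 8 + 1, so 244^25 ≡ 270·98·244 ≡ 343 (mod 359)
Right side y^r · r^s mod p:
79^2 = 6241 ≡ 138
79^4 ≡ 138^2 = 19044 ≡ 17
79^8 ≡ 17^2 = 289
79^16 ≡ 289^2 = 83521 ≡ 233
79^32 ≡ 233^2 = 54289 ≡ 80
79^64 ≡ 80^2 = 6400 ≡ 297
79^128 ≡ 297^2 = 88209 ≡ 254
79^256 ≡ 254^2 = 64516 ≡ 255
350 = 256 + 64 + 16 + 8 + 4 + 2, so 79^350 ≡ 255·297·233·289·17·138 ≡ 200 (mod 359)
350^2 = 122500 ≡ 81
350^4 ≡ 81^2 = 6561 ≡ 99
350^8 ≡ 99^2 = 9801 ≡ 108
350^16 ≡ 108^2 = 11664 ≡ 176
350^32 ≡ 176^2 = 30976 ≡ 102
350^64 ≡ 102^2 = 10404 ≡ 352
350^128 ≡ 352^2 = 123904 ≡ 49
133 = 128 + 4 + 1, so 350^133 ≡ 49·99·350 ≡ 139 (mod 359)
200·139 = 27800 ≡ 157 (mod 359)
343 ≠ 157, so verification fails.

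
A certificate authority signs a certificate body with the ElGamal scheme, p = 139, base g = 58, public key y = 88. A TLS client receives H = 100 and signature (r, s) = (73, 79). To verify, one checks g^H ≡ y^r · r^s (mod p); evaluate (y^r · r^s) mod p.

Squares mod 139: 88^1≡88, 88^2≡99, 88^4≡71, 88^8≡37, 88^16≡118, 88^32≡24, 88^64≡20
73 = 64 + 8 + 1, so 88^73 ≡ 20·37·88 ≡ 68 (mod 139)
Squares mod 139: 73^1≡73, 73^2≡47, 73^4≡124, 73^8≡86, 73^16≡29, 73^32≡7, 73^64≡49
79 = 64 + 8 + 4 + 2 + 1, so 73^79 ≡ 49·86·124·47·73 ≡ 128 (mod 139)
y^r · r^s ≡ 68·128 = 8704 ≡ 86 (mod 139)

86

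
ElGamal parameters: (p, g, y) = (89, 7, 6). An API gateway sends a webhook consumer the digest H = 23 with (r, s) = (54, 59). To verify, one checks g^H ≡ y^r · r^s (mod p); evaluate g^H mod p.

60

7^23 mod 89 = 60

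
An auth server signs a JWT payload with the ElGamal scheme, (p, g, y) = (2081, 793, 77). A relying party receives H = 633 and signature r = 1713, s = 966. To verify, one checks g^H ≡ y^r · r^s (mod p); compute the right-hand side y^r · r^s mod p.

1136

77^2 = 5929 ≡ 1767
77^4 ≡ 1767^2 = 3122289 ≡ 789
77^8 ≡ 789^2 = 622521 ≡ 302
77^16 ≡ 302^2 = 91204 ≡ 1721
77^32 ≡ 1721^2 = 2961841 ≡ 578
77^64 ≡ 578^2 = 334084 ≡ 1124
77^128 ≡ 1124^2 = 1263376 ≡ 209
77^256 ≡ 209^2 = 43681 ≡ 2061
77^512 ≡ 2061^2 = 4247721 ≡ 400
77^1024 ≡ 400^2 = 160000 ≡ 1844
1713 = 1024 + 512 + 128 + 32 + 16 + 1, so 77^1713 ≡ 1844·400·209·578·1721·77 ≡ 1540 (mod 2081)
1713^2 = 2934369 ≡ 159
1713^4 ≡ 159^2 = 25281 ≡ 309
1713^8 ≡ 309^2 = 95481 ≡ 1836
1713^16 ≡ 1836^2 = 3370896 ≡ 1757
1713^32 ≡ 1757^2 = 3087049 ≡ 926
1713^64 ≡ 926^2 = 857476 ≡ 104
1713^128 ≡ 104^2 = 10816 ≡ 411
1713^256 ≡ 411^2 = 168921 ≡ 360
1713^512 ≡ 360^2 = 129600 ≡ 578
966 = 512 + 256 + 128 + 64 + 4 + 2, so 1713^966 ≡ 578·360·411·104·309·159 ≡ 898 (mod 2081)
y^r · r^s ≡ 1540·898 = 1382920 ≡ 1136 (mod 2081)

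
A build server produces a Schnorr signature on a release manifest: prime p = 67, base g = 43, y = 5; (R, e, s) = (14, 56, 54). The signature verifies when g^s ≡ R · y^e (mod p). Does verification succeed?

fails

g^s mod p:
43^2 = 1849 ≡ 40
43^4 ≡ 40^2 = 1600 ≡ 59
43^8 ≡ 59^2 = 3481 ≡ 64
43^16 ≡ 64^2 = 4096 ≡ 9
43^32 ≡ 9^2 = 81 ≡ 14
54 = 32 + 16 + 4 + 2, so 43^54 ≡ 14·9·59·40 ≡ 14 (mod 67)
R · y^e mod p:
5^2 = 25
5^4 ≡ 25^2 = 625 ≡ 22
5^8 ≡ 22^2 = 484 ≡ 15
5^16 ≡ 15^2 = 225 ≡ 24
5^32 ≡ 24^2 = 576 ≡ 40
56 = 32 + 16 + 8, so 5^56 ≡ 40·24·15 ≡ 62 (mod 67)
14·62 = 868 ≡ 64 (mod 67)
14 ≠ 64; the check fails.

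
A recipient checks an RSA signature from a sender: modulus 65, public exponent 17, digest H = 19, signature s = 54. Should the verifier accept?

s^2 ≡ 54^2 = 2916 ≡ 56
s^4 ≡ 56^2 = 3136 ≡ 16
s^8 ≡ 16^2 = 256 ≡ 61
s^16 ≡ 61^2 = 3721 ≡ 16
17 = 16 + 1, so s^17 ≡ 16·54 ≡ 19 (mod 65)
19 = H, so the signature checks out.

accept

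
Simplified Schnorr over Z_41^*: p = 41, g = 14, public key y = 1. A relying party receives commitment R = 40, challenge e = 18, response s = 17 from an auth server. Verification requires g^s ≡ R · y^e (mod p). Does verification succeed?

g^s mod p:
14^2 = 196 ≡ 32
14^4 ≡ 32^2 = 1024 ≡ 40
14^8 ≡ 40^2 = 1600 ≡ 1
14^16 ≡ 1^2 = 1
17 = 16 + 1, so 14^17 ≡ 1·14 ≡ 14 (mod 41)
R · y^e mod p:
1^2 = 1
1^4 ≡ 1^2 = 1
1^8 ≡ 1^2 = 1
1^16 ≡ 1^2 = 1
18 = 16 + 2, so 1^18 ≡ 1·1 ≡ 1 (mod 41)
40·1 = 40 ≡ 40 (mod 41)
14 ≠ 40; the check fails.

fails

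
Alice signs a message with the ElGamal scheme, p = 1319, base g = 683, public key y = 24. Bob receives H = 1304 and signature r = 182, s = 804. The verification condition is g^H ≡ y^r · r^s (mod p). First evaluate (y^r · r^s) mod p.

Squares mod 1319: 24^1≡24, 24^2≡576, 24^4≡707, 24^8≡1267, 24^16≡66, 24^32≡399, 24^64≡921, 24^128≡124
182 = 128 + 32 + 16 + 4 + 2, so 24^182 ≡ 124·399·66·707·576 ≡ 2 (mod 1319)
Squares mod 1319: 182^1≡182, 182^2≡149, 182^4≡1097, 182^8≡481, 182^16≡536, 182^32≡1073, 182^64≡1161, 182^128≡1222, 182^256≡176, 182^512≡639
804 = 512 + 256 + 32 + 4, so 182^804 ≡ 639·176·1073·1097 ≡ 38 (mod 1319)
y^r · r^s ≡ 2·38 = 76 ≡ 76 (mod 1319)

76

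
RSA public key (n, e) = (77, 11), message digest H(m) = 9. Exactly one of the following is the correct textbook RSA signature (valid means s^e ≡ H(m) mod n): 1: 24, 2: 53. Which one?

2

Candidate 1: Squares mod 77: 24^1≡24, 24^2≡37, 24^4≡60, 24^8≡58; 11 = 8 + 2 + 1, so 24^11 ≡ 58·37·24 ≡ 68 (mod 77)
Candidate 2: Squares mod 77: 53^1≡53, 53^2≡37, 53^4≡60, 53^8≡58; 11 = 8 + 2 + 1, so 53^11 ≡ 58·37·53 ≡ 9 (mod 77)
  → matches H(m) = 9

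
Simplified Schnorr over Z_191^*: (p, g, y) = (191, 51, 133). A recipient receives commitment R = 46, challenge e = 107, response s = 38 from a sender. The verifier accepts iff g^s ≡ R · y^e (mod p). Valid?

yes

g^s mod p:
51^38 mod 191 = 49
R · y^e mod p:
133^107 mod 191 = 163
46·163 = 7498 ≡ 49 (mod 191)
49 ≡ 49 (mod 191); signature holds.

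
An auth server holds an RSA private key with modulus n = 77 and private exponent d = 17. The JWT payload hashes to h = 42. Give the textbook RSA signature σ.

70

h^2 ≡ 42^2 = 1764 ≡ 70
h^4 ≡ 70^2 = 4900 ≡ 49
h^8 ≡ 49^2 = 2401 ≡ 14
h^16 ≡ 14^2 = 196 ≡ 42
17 = 16 + 1, so h^17 ≡ 42·42 ≡ 70 (mod 77)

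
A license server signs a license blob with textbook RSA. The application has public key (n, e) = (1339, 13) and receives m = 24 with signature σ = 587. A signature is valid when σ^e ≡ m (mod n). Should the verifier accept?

reject

Squares mod 1339: σ^1≡587, σ^2≡446, σ^4≡744, σ^8≡529
13 = 8 + 4 + 1, so σ^13 ≡ 529·744·587 ≡ 730 (mod 1339)
The recovered value 730 does not match the digest 24.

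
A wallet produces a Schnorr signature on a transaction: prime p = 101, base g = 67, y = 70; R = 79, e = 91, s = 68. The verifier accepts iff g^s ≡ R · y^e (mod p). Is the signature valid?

g^s mod p:
67^2 = 4489 ≡ 45
67^4 ≡ 45^2 = 2025 ≡ 5
67^8 ≡ 5^2 = 25
67^16 ≡ 25^2 = 625 ≡ 19
67^32 ≡ 19^2 = 361 ≡ 58
67^64 ≡ 58^2 = 3364 ≡ 31
68 = 64 + 4, so 67^68 ≡ 31·5 ≡ 54 (mod 101)
R · y^e mod p:
70^2 = 4900 ≡ 52
70^4 ≡ 52^2 = 2704 ≡ 78
70^8 ≡ 78^2 = 6084 ≡ 24
70^16 ≡ 24^2 = 576 ≡ 71
70^32 ≡ 71^2 = 5041 ≡ 92
70^64 ≡ 92^2 = 8464 ≡ 81
91 = 64 + 16 + 8 + 2 + 1, so 70^91 ≡ 81·71·24·52·70 ≡ 30 (mod 101)
79·30 = 2370 ≡ 47 (mod 101)
54 ≠ 47; the check fails.

invalid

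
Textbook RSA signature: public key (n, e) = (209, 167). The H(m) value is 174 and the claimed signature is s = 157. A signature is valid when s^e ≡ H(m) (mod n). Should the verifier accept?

reject

s^2 ≡ 157^2 = 24649 ≡ 196
s^4 ≡ 196^2 = 38416 ≡ 169
s^8 ≡ 169^2 = 28561 ≡ 137
s^16 ≡ 137^2 = 18769 ≡ 168
s^32 ≡ 168^2 = 28224 ≡ 9
s^64 ≡ 9^2 = 81
s^128 ≡ 81^2 = 6561 ≡ 82
167 = 128 + 32 + 4 + 2 + 1, so s^167 ≡ 82·9·169·196·157 ≡ 9 (mod 209)
9 ≠ 174, so verification fails.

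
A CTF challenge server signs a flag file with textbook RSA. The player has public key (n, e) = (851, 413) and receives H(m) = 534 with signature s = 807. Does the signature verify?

does not verify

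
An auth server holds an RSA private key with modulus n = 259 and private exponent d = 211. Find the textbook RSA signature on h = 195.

h^211 mod 259 = 195

195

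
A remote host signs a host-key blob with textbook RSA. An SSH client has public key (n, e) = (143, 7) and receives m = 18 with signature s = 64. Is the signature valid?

s^2 ≡ 64^2 = 4096 ≡ 92
s^4 ≡ 92^2 = 8464 ≡ 27
7 = 4 + 2 + 1, so s^7 ≡ 27·92·64 ≡ 103 (mod 143)
The recovered value 103 does not match the digest 18.

invalid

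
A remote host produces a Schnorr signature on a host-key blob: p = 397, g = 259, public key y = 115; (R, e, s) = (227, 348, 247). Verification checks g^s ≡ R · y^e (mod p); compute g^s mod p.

150

259^2 = 67081 ≡ 385
259^4 ≡ 385^2 = 148225 ≡ 144
259^8 ≡ 144^2 = 20736 ≡ 92
259^16 ≡ 92^2 = 8464 ≡ 127
259^32 ≡ 127^2 = 16129 ≡ 249
259^64 ≡ 249^2 = 62001 ≡ 69
259^128 ≡ 69^2 = 4761 ≡ 394
247 = 128 + 64 + 32 + 16 + 4 + 2 + 1, so 259^247 ≡ 394·69·249·127·144·385·259 ≡ 150 (mod 397)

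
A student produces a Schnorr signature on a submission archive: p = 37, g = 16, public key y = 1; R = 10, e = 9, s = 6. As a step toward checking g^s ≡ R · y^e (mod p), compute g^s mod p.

16^2 = 256 ≡ 34
16^4 ≡ 34^2 = 1156 ≡ 9
6 = 4 + 2, so 16^6 ≡ 9·34 ≡ 10 (mod 37)

10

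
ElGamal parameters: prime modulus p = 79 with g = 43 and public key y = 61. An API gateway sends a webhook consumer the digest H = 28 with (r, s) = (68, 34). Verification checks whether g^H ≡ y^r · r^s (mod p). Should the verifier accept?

reject

Left side g^H mod p:
43^2 = 1849 ≡ 32
43^4 ≡ 32^2 = 1024 ≡ 76
43^8 ≡ 76^2 = 5776 ≡ 9
43^16 ≡ 9^2 = 81 ≡ 2
28 = 16 + 8 + 4, so 43^28 ≡ 2·9·76 ≡ 25 (mod 79)
Right side y^r · r^s mod p:
61^2 = 3721 ≡ 8
61^4 ≡ 8^2 = 64
61^8 ≡ 64^2 = 4096 ≡ 67
61^16 ≡ 67^2 = 4489 ≡ 65
61^32 ≡ 65^2 = 4225 ≡ 38
61^64 ≡ 38^2 = 1444 ≡ 22
68 = 64 + 4, so 61^68 ≡ 22·64 ≡ 65 (mod 79)
68^2 = 4624 ≡ 42
68^4 ≡ 42^2 = 1764 ≡ 26
68^8 ≡ 26^2 = 676 ≡ 44
68^16 ≡ 44^2 = 1936 ≡ 40
68^32 ≡ 40^2 = 1600 ≡ 20
34 = 32 + 2, so 68^34 ≡ 20·42 ≡ 50 (mod 79)
65·50 = 3250 ≡ 11 (mod 79)
25 ≠ 11, so verification fails.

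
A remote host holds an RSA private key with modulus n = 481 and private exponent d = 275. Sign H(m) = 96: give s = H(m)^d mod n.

320

Squares mod 481: (H(m))^1≡96, (H(m))^2≡77, (H(m))^4≡157, (H(m))^8≡118, (H(m))^16≡456, (H(m))^32≡144, (H(m))^64≡53, (H(m))^128≡404, (H(m))^256≡157
275 = 256 + 16 + 2 + 1, so (H(m))^275 ≡ 157·456·77·96 ≡ 320 (mod 481)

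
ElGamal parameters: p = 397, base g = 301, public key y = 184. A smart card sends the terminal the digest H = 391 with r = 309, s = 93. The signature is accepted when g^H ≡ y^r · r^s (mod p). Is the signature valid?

invalid

Left side g^H mod p:
301^2 = 90601 ≡ 85
301^4 ≡ 85^2 = 7225 ≡ 79
301^8 ≡ 79^2 = 6241 ≡ 286
301^16 ≡ 286^2 = 81796 ≡ 14
301^32 ≡ 14^2 = 196
301^64 ≡ 196^2 = 38416 ≡ 304
301^128 ≡ 304^2 = 92416 ≡ 312
301^256 ≡ 312^2 = 97344 ≡ 79
391 = 256 + 128 + 4 + 2 + 1, so 301^391 ≡ 79·312·79·85·301 ≡ 213 (mod 397)
Right side y^r · r^s mod p:
184^2 = 33856 ≡ 111
184^4 ≡ 111^2 = 12321 ≡ 14
184^8 ≡ 14^2 = 196
184^16 ≡ 196^2 = 38416 ≡ 304
184^32 ≡ 304^2 = 92416 ≡ 312
184^64 ≡ 312^2 = 97344 ≡ 79
184^128 ≡ 79^2 = 6241 ≡ 286
184^256 ≡ 286^2 = 81796 ≡ 14
309 = 256 + 32 + 16 + 4 + 1, so 184^309 ≡ 14·312·304·14·184 ≡ 220 (mod 397)
309^2 = 95481 ≡ 201
309^4 ≡ 201^2 = 40401 ≡ 304
309^8 ≡ 304^2 = 92416 ≡ 312
309^16 ≡ 312^2 = 97344 ≡ 79
309^32 ≡ 79^2 = 6241 ≡ 286
309^64 ≡ 286^2 = 81796 ≡ 14
93 = 64 + 16 + 8 + 4 + 1, so 309^93 ≡ 14·79·312·304·309 ≡ 220 (mod 397)
220·220 = 48400 ≡ 363 (mod 397)
213 ≠ 363, so verification fails.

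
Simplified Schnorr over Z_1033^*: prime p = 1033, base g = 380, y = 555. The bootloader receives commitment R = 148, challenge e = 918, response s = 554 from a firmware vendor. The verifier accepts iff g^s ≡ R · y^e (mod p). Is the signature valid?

g^s mod p:
380^2 = 144400 ≡ 813
380^4 ≡ 813^2 = 660969 ≡ 882
380^8 ≡ 882^2 = 777924 ≡ 75
380^16 ≡ 75^2 = 5625 ≡ 460
380^32 ≡ 460^2 = 211600 ≡ 868
380^64 ≡ 868^2 = 753424 ≡ 367
380^128 ≡ 367^2 = 134689 ≡ 399
380^256 ≡ 399^2 = 159201 ≡ 119
380^512 ≡ 119^2 = 14161 ≡ 732
554 = 512 + 32 + 8 + 2, so 380^554 ≡ 732·868·75·813 ≡ 202 (mod 1033)
R · y^e mod p:
555^2 = 308025 ≡ 191
555^4 ≡ 191^2 = 36481 ≡ 326
555^8 ≡ 326^2 = 106276 ≡ 910
555^16 ≡ 910^2 = 828100 ≡ 667
555^32 ≡ 667^2 = 444889 ≡ 699
555^64 ≡ 699^2 = 488601 ≡ 1025
555^128 ≡ 1025^2 = 1050625 ≡ 64
555^256 ≡ 64^2 = 4096 ≡ 997
555^512 ≡ 997^2 = 994009 ≡ 263
918 = 512 + 256 + 128 + 16 + 4 + 2, so 555^918 ≡ 263·997·64·667·326·191 ≡ 903 (mod 1033)
148·903 = 133644 ≡ 387 (mod 1033)
202 ≠ 387; the check fails.

invalid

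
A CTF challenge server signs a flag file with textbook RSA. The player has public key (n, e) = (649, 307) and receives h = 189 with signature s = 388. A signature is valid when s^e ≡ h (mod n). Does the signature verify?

s^2 ≡ 388^2 = 150544 ≡ 625
s^4 ≡ 625^2 = 390625 ≡ 576
s^8 ≡ 576^2 = 331776 ≡ 137
s^16 ≡ 137^2 = 18769 ≡ 597
s^32 ≡ 597^2 = 356409 ≡ 108
s^64 ≡ 108^2 = 11664 ≡ 631
s^128 ≡ 631^2 = 398161 ≡ 324
s^256 ≡ 324^2 = 104976 ≡ 487
307 = 256 + 32 + 16 + 2 + 1, so s^307 ≡ 487·108·597·625·388 ≡ 592 (mod 649)
s^307 mod 649 = 592, but h = 189.

does not verify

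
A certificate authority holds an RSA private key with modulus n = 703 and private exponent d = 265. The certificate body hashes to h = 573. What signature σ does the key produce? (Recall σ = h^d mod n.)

h^2 ≡ 573^2 = 328329 ≡ 28
h^4 ≡ 28^2 = 784 ≡ 81
h^8 ≡ 81^2 = 6561 ≡ 234
h^16 ≡ 234^2 = 54756 ≡ 625
h^32 ≡ 625^2 = 390625 ≡ 460
h^64 ≡ 460^2 = 211600 ≡ 700
h^128 ≡ 700^2 = 490000 ≡ 9
h^256 ≡ 9^2 = 81
265 = 256 + 8 + 1, so h^265 ≡ 81·234·573 ≡ 698 (mod 703)

698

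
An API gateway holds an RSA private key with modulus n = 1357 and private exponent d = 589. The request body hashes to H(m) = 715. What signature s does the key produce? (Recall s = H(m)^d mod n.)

616

(H(m))^589 mod 1357 = 616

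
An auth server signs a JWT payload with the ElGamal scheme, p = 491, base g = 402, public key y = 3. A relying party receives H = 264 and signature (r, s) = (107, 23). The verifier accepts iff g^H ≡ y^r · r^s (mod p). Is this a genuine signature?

Left side g^H mod p:
402^2 = 161604 ≡ 65
402^4 ≡ 65^2 = 4225 ≡ 297
402^8 ≡ 297^2 = 88209 ≡ 320
402^16 ≡ 320^2 = 102400 ≡ 272
402^32 ≡ 272^2 = 73984 ≡ 334
402^64 ≡ 334^2 = 111556 ≡ 99
402^128 ≡ 99^2 = 9801 ≡ 472
402^256 ≡ 472^2 = 222784 ≡ 361
264 = 256 + 8, so 402^264 ≡ 361·320 ≡ 135 (mod 491)
Right side y^r · r^s mod p:
3^2 = 9
3^4 ≡ 9^2 = 81
3^8 ≡ 81^2 = 6561 ≡ 178
3^16 ≡ 178^2 = 31684 ≡ 260
3^32 ≡ 260^2 = 67600 ≡ 333
3^64 ≡ 333^2 = 110889 ≡ 414
107 = 64 + 32 + 8 + 2 + 1, so 3^107 ≡ 414·333·178·9·3 ≡ 43 (mod 491)
107^2 = 11449 ≡ 156
107^4 ≡ 156^2 = 24336 ≡ 277
107^8 ≡ 277^2 = 76729 ≡ 133
107^16 ≡ 133^2 = 17689 ≡ 13
23 = 16 + 4 + 2 + 1, so 107^23 ≡ 13·277·156·107 ≡ 163 (mod 491)
43·163 = 7009 ≡ 135 (mod 491)
135 ≡ 135 (mod 491), so the signature is genuine.

genuine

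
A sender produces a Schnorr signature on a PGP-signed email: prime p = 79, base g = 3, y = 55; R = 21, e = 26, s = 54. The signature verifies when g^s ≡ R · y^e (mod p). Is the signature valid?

g^s mod p:
Squares mod 79: 3^1≡3, 3^2≡9, 3^4≡2, 3^8≡4, 3^16≡16, 3^32≡19
54 = 32 + 16 + 4 + 2, so 3^54 ≡ 19·16·2·9 ≡ 21 (mod 79)
R · y^e mod p:
Squares mod 79: 55^1≡55, 55^2≡23, 55^4≡55, 55^8≡23, 55^16≡55
26 = 16 + 8 + 2, so 55^26 ≡ 55·23·23 ≡ 23 (mod 79)
21·23 = 483 ≡ 9 (mod 79)
21 ≠ 9; the check fails.

invalid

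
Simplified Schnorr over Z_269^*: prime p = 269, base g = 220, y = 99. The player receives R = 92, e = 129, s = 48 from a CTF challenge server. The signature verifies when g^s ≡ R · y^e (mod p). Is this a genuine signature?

g^s mod p:
220^2 = 48400 ≡ 249
220^4 ≡ 249^2 = 62001 ≡ 131
220^8 ≡ 131^2 = 17161 ≡ 214
220^16 ≡ 214^2 = 45796 ≡ 66
220^32 ≡ 66^2 = 4356 ≡ 52
48 = 32 + 16, so 220^48 ≡ 52·66 ≡ 204 (mod 269)
R · y^e mod p:
99^2 = 9801 ≡ 117
99^4 ≡ 117^2 = 13689 ≡ 239
99^8 ≡ 239^2 = 57121 ≡ 93
99^16 ≡ 93^2 = 8649 ≡ 41
99^32 ≡ 41^2 = 1681 ≡ 67
99^64 ≡ 67^2 = 4489 ≡ 185
99^128 ≡ 185^2 = 34225 ≡ 62
129 = 128 + 1, so 99^129 ≡ 62·99 ≡ 220 (mod 269)
92·220 = 20240 ≡ 65 (mod 269)
204 ≠ 65; the check fails.

forged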